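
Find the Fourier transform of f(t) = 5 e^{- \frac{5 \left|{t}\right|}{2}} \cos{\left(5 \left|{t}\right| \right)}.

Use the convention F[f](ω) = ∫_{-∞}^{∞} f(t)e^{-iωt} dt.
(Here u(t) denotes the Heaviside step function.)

F(ω) = \frac{100 \left(4 \omega^{2} + 125\right)}{16 \omega^{4} - 600 \omega^{2} + 15625}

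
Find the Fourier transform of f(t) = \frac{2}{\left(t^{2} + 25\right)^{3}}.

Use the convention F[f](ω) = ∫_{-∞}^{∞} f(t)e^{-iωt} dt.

F(ω) = \frac{\pi \left(25 \omega^{2} + 15 \left|{\omega}\right| + 3\right) e^{- 5 \left|{\omega}\right|}}{12500}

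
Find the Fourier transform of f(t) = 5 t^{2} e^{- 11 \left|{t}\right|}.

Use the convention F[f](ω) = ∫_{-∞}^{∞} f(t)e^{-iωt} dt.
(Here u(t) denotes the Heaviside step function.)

F(ω) = \frac{220 \left(121 - 3 \omega^{2}\right)}{\left(\omega^{2} + 121\right)^{3}}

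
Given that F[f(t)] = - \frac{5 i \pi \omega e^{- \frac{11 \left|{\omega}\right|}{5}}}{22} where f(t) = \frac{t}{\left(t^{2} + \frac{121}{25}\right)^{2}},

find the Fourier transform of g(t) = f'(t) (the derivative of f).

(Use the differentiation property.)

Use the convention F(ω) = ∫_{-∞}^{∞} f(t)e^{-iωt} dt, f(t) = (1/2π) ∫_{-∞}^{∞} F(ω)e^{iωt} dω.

F[g](ω) = \frac{5 \pi \omega^{2} e^{- \frac{11 \left|{\omega}\right|}{5}}}{22}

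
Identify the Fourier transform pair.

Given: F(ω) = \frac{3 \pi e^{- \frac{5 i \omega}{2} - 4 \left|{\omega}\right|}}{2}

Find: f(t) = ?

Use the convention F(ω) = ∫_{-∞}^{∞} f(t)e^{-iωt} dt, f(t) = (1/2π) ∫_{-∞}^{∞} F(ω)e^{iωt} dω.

f(t) = \frac{6}{\left(t - \frac{5}{2}\right)^{2} + 16}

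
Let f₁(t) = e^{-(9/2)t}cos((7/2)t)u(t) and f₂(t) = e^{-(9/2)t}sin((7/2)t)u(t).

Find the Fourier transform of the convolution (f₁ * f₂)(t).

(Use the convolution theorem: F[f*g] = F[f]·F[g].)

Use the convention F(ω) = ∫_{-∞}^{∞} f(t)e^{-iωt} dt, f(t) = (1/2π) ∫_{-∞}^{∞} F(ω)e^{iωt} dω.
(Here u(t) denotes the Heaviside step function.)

F[f₁*f₂](ω) = \frac{28 \left(2 i \omega + 9\right)}{\left(\left(2 i \omega + 9\right)^{2} + 49\right)^{2}}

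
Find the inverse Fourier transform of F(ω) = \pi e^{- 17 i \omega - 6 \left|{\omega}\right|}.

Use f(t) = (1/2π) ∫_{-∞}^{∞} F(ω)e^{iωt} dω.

f(t) = \frac{6}{\left(t - 17\right)^{2} + 36}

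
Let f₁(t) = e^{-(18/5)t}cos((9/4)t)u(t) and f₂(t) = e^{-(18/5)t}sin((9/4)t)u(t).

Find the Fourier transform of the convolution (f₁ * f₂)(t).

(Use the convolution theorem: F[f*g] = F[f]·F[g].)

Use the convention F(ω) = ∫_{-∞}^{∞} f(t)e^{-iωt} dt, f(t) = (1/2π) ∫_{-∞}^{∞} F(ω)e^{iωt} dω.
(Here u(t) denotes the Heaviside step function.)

F[f₁*f₂](ω) = \frac{72000 \left(5 i \omega + 18\right)}{\left(16 \left(5 i \omega + 18\right)^{2} + 2025\right)^{2}}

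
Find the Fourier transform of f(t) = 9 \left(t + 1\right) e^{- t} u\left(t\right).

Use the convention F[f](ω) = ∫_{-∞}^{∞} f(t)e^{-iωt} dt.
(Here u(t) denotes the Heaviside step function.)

F(ω) = \frac{9 \left(- i \omega - 2\right)}{\omega^{2} - 2 i \omega - 1}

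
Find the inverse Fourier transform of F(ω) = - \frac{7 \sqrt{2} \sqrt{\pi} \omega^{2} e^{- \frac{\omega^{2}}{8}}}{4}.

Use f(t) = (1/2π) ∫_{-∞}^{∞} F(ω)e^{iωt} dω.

f(t) = 7 \left(8 t^{2} - 2\right) e^{- 2 t^{2}}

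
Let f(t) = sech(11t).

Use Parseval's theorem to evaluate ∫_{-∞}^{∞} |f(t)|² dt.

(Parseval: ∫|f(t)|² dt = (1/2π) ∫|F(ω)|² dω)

∫|f(t)|² dt = \frac{2}{11}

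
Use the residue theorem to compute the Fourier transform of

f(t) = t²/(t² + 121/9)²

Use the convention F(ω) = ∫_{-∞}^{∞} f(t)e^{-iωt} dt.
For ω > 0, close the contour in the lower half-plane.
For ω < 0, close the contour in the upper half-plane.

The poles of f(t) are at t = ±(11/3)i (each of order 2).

Let g(z) = f(z)e^{-iωz}; for large |z| the factor e^{-iωz} decays in the lower half-plane when ω > 0 and in the upper half-plane when ω < 0.

Case ω > 0 (lower half-plane, clockwise contour ⇒ F(ω) = -2πi·ΣRes):
  Res_{z = - \frac{11 i}{3}} g(z) = \frac{i \left(3 - 11 \omega\right) e^{- \frac{11 \omega}{3}}}{44} (pole of order 2)
  F(ω) = -2πi·ΣRes = \frac{\pi \left(3 - 11 \omega\right) e^{- \frac{11 \omega}{3}}}{22}

Case ω < 0 (upper half-plane, counterclockwise contour ⇒ F(ω) = +2πi·ΣRes):
  Res_{z = \frac{11 i}{3}} g(z) = \frac{i \left(- 11 \omega - 3\right) e^{\frac{11 \omega}{3}}}{44} (pole of order 2)
  F(ω) = 2πi·ΣRes = \frac{\pi \left(11 \omega + 3\right) e^{\frac{11 \omega}{3}}}{22}

Both cases combine into a single formula in |ω|:

F(ω) = \frac{\pi \left(3 - 11 \left|{\omega}\right|\right) e^{- \frac{11 \left|{\omega}\right|}{3}}}{22}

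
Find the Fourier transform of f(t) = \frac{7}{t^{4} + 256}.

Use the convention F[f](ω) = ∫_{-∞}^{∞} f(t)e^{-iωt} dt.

F(ω) = \frac{7 \pi e^{- 2 \sqrt{2} \left|{\omega}\right|} \sin{\left(2 \sqrt{2} \left|{\omega}\right| + \frac{\pi}{4} \right)}}{64}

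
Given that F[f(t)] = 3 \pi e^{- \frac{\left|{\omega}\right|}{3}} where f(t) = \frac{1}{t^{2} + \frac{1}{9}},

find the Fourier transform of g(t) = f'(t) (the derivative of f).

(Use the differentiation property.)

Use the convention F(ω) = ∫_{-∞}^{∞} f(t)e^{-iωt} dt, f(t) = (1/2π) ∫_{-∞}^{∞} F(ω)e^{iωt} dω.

F[g](ω) = 3 i \pi \omega e^{- \frac{\left|{\omega}\right|}{3}}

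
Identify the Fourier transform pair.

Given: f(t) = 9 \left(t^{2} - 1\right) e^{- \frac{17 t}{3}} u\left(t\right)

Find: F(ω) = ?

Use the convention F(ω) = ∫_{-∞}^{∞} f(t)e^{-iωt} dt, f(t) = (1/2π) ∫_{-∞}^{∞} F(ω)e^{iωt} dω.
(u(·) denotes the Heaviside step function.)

F(ω) = \frac{27 \left(54 i \omega - \left(3 i \omega + 17\right)^{3} + 306\right)}{\left(3 i \omega + 17\right)^{4}}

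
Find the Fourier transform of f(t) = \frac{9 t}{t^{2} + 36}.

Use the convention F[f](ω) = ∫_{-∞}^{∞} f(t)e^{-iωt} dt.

F(ω) = - 9 i \pi e^{- 6 \left|{\omega}\right|} \operatorname{sign}{\left(\omega \right)}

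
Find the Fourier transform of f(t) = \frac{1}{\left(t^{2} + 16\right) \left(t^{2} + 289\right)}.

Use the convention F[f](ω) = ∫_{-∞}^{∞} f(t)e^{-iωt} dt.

F(ω) = \frac{\pi \left(17 e^{13 \left|{\omega}\right|} - 4\right) e^{- 17 \left|{\omega}\right|}}{18564}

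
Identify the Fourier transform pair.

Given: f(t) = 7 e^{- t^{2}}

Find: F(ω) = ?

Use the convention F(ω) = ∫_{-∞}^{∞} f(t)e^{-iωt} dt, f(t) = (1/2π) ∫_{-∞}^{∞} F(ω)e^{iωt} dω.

F(ω) = 7 \sqrt{\pi} e^{- \frac{\omega^{2}}{4}}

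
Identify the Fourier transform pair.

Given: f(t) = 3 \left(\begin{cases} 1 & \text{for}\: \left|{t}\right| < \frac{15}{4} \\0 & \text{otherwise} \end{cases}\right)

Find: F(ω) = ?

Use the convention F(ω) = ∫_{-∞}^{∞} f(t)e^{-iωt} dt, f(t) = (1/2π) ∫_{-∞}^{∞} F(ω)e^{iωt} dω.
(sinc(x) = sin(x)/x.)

F(ω) = \frac{45 \operatorname{sinc}{\left(\frac{15 \omega}{4} \right)}}{2}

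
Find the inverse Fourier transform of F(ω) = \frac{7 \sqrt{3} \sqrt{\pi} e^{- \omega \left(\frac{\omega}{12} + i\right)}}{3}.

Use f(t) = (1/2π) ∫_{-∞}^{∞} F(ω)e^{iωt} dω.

f(t) = 7 e^{- 3 \left(t - 1\right)^{2}}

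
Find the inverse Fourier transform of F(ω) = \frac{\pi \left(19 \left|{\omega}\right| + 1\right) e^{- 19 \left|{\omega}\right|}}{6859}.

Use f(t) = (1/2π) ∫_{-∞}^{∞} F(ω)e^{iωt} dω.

f(t) = \frac{2}{\left(t^{2} + 361\right)^{2}}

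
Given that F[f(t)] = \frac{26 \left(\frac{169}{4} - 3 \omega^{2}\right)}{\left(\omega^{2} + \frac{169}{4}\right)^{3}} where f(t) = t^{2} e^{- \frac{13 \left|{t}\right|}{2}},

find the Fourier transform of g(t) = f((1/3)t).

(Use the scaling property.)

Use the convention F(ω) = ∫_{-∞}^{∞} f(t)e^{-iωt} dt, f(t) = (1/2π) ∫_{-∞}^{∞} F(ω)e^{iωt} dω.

F[g](ω) = \frac{1248 \left(169 - 108 \omega^{2}\right)}{\left(36 \omega^{2} + 169\right)^{3}}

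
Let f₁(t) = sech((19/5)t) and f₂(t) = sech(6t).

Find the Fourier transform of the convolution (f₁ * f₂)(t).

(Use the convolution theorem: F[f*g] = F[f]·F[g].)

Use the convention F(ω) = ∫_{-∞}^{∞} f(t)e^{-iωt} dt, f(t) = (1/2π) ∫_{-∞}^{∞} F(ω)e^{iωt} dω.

F[f₁*f₂](ω) = \frac{5 \pi^{2}}{114 \cosh{\left(\frac{\pi \omega}{12} \right)} \cosh{\left(\frac{5 \pi \omega}{38} \right)}}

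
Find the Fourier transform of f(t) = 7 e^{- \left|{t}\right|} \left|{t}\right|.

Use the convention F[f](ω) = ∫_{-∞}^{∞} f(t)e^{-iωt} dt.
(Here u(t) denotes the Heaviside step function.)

F(ω) = \frac{14 \left(1 - \omega^{2}\right)}{\left(\omega^{2} + 1\right)^{2}}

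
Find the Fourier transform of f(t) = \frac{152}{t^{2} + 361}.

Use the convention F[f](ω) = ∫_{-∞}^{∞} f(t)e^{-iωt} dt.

F(ω) = 8 \pi e^{- 19 \left|{\omega}\right|}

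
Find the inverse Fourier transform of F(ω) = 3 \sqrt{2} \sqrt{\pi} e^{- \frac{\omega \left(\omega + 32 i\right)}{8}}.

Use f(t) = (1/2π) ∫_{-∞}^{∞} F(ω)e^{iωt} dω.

f(t) = 6 e^{- 2 \left(t - 4\right)^{2}}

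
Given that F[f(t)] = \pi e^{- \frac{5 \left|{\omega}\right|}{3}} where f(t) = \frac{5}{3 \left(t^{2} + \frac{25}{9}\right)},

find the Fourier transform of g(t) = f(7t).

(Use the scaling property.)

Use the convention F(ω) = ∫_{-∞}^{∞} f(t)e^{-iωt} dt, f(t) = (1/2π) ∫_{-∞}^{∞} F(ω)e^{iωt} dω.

F[g](ω) = \frac{\pi e^{- \frac{5 \left|{\omega}\right|}{21}}}{7}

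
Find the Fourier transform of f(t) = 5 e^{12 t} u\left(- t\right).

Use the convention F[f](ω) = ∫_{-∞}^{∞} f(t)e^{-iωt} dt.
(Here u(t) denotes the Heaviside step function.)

F(ω) = - \frac{5}{i \omega - 12}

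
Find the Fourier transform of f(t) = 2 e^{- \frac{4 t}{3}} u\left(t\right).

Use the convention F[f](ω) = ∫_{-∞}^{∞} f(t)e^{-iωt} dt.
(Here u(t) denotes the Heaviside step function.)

F(ω) = \frac{6}{3 i \omega + 4}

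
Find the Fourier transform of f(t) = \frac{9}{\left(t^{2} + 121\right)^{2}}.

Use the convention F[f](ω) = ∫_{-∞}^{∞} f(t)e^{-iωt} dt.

F(ω) = \frac{9 \pi \left(11 \left|{\omega}\right| + 1\right) e^{- 11 \left|{\omega}\right|}}{2662}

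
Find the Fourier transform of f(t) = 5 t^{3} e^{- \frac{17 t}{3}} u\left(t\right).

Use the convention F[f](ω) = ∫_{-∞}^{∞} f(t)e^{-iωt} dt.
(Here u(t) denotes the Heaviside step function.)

F(ω) = \frac{2430}{\left(3 i \omega + 17\right)^{4}}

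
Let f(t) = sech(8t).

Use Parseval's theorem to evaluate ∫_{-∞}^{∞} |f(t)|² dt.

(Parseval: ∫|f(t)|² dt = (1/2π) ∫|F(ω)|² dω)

∫|f(t)|² dt = \frac{1}{4}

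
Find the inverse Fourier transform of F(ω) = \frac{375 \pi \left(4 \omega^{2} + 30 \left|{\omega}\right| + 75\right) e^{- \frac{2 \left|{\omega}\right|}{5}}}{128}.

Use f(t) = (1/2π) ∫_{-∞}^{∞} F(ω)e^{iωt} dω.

f(t) = \frac{6}{\left(t^{2} + \frac{4}{25}\right)^{3}}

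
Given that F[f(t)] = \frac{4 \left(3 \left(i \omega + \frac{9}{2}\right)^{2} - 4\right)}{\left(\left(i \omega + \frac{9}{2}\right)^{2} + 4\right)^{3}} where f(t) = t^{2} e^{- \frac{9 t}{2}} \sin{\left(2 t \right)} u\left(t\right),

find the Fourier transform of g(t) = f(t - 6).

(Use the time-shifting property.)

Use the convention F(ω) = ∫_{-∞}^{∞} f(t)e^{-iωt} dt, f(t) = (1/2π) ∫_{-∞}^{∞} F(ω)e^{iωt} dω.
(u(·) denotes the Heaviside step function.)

F[g](ω) = \frac{64 \left(3 \left(2 i \omega + 9\right)^{2} - 16\right) e^{- 6 i \omega}}{\left(\left(2 i \omega + 9\right)^{2} + 16\right)^{3}}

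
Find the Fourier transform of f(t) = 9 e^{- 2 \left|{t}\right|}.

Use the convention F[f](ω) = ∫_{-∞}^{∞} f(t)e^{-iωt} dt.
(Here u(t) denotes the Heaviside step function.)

F(ω) = \frac{36}{\omega^{2} + 4}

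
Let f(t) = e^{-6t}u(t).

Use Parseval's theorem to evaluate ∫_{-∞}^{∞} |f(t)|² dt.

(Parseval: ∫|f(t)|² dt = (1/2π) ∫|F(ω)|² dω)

∫|f(t)|² dt = \frac{1}{12}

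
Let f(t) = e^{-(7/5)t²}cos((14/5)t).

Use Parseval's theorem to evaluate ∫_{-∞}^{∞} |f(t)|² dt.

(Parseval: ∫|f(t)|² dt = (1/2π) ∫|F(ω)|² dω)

∫|f(t)|² dt = \frac{\sqrt{70} \sqrt{\pi} \left(1 + e^{\frac{14}{5}}\right)}{28 e^{\frac{14}{5}}}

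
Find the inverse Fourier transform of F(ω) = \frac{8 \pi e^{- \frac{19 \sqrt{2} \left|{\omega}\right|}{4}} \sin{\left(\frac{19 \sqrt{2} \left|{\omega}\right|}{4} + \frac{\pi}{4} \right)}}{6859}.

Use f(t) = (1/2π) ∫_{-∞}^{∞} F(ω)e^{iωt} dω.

f(t) = \frac{1}{t^{4} + \frac{130321}{16}}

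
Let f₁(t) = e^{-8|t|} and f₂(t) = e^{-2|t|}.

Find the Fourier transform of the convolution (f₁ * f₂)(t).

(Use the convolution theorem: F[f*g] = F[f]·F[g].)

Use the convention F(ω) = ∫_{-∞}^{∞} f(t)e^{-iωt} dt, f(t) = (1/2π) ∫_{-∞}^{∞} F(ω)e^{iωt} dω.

F[f₁*f₂](ω) = \frac{64}{\left(\omega^{2} + 4\right) \left(\omega^{2} + 64\right)}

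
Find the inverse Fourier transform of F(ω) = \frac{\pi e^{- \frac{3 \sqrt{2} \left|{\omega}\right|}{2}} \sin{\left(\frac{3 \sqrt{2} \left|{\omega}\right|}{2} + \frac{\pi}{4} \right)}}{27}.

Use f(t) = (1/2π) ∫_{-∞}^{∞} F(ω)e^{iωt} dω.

f(t) = \frac{1}{t^{4} + 81}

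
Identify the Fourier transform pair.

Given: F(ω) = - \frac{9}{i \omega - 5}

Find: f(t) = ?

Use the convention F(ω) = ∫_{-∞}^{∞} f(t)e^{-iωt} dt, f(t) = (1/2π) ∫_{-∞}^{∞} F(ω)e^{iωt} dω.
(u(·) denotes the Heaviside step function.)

f(t) = 9 e^{5 t} u\left(- t\right)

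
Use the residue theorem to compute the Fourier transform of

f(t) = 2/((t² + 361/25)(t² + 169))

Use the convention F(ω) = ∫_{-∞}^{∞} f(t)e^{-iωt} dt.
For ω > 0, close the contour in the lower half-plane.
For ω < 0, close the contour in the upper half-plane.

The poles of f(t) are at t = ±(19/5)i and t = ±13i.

Let g(z) = f(z)e^{-iωz}; for large |z| the factor e^{-iωz} decays in the lower half-plane when ω > 0 and in the upper half-plane when ω < 0.

Case ω > 0 (lower half-plane, clockwise contour ⇒ F(ω) = -2πi·ΣRes):
  Res_{z = - \frac{19 i}{5}} g(z) = \frac{125 i e^{- \frac{19 \omega}{5}}}{73416}
  Res_{z = - 13 i} g(z) = - \frac{25 i e^{- 13 \omega}}{50232}
  F(ω) = -2πi·ΣRes = - \frac{25 \pi e^{- 13 \omega}}{25116} + \frac{125 \pi e^{- \frac{19 \omega}{5}}}{36708}

Case ω < 0 (upper half-plane, counterclockwise contour ⇒ F(ω) = +2πi·ΣRes):
  Res_{z = \frac{19 i}{5}} g(z) = - \frac{125 i e^{\frac{19 \omega}{5}}}{73416}
  Res_{z = 13 i} g(z) = \frac{25 i e^{13 \omega}}{50232}
  F(ω) = 2πi·ΣRes = \frac{25 \pi \left(65 e^{\frac{19 \omega}{5}} - 19 e^{13 \omega}\right)}{477204}

Both cases combine into a single formula in |ω|:

F(ω) = - \frac{25 \pi e^{- 13 \left|{\omega}\right|}}{25116} + \frac{125 \pi e^{- \frac{19 \left|{\omega}\right|}{5}}}{36708}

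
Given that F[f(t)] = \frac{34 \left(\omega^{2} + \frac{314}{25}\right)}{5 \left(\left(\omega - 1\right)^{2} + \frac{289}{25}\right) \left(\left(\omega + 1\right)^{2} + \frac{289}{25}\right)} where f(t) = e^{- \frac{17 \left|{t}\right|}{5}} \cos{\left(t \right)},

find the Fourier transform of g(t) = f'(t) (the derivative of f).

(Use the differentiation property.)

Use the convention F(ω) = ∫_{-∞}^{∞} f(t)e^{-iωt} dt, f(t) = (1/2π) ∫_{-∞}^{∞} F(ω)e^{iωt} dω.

F[g](ω) = \frac{170 i \omega \left(25 \omega^{2} + 314\right)}{625 \omega^{4} + 13200 \omega^{2} + 98596}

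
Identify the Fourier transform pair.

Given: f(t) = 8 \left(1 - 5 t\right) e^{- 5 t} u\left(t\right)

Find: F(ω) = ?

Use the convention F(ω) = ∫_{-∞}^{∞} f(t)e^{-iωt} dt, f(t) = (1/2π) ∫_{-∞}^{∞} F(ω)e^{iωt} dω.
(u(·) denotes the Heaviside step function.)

F(ω) = \frac{8 i \omega}{- \omega^{2} + 10 i \omega + 25}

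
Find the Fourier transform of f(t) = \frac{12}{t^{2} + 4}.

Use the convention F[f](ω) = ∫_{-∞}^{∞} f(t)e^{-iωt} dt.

F(ω) = 6 \pi e^{- 2 \left|{\omega}\right|}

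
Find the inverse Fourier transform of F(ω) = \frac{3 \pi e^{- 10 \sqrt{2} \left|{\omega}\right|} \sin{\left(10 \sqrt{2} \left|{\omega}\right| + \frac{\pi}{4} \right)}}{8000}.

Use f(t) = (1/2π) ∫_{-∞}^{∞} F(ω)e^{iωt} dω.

f(t) = \frac{3}{t^{4} + 160000}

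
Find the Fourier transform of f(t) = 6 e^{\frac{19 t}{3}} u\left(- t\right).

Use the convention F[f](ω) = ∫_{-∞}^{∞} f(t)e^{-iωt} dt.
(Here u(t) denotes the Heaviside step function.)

F(ω) = - \frac{18}{3 i \omega - 19}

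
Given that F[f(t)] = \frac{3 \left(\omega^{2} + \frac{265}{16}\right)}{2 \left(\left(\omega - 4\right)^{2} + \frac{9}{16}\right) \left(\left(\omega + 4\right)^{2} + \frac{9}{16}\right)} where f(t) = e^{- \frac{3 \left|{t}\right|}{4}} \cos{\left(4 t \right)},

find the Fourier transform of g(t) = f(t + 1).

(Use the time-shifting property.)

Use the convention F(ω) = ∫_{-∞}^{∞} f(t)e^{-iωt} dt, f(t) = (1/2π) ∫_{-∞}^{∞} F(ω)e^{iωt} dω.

F[g](ω) = \frac{\left(384 \omega^{2} + 6360\right) e^{i \omega}}{256 \omega^{4} - 7904 \omega^{2} + 70225}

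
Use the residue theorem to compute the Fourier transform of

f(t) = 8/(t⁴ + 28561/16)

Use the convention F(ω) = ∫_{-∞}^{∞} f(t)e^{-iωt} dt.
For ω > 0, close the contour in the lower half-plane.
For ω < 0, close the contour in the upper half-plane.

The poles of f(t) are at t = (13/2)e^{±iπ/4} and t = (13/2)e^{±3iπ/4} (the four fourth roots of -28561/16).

Let g(z) = f(z)e^{-iωz}; for large |z| the factor e^{-iωz} decays in the lower half-plane when ω > 0 and in the upper half-plane when ω < 0.

Case ω > 0 (lower half-plane, clockwise contour ⇒ F(ω) = -2πi·ΣRes):
  Res_{z = - \frac{13 \sqrt{2}}{4} - \frac{13 \sqrt{2} i}{4}} g(z) = \frac{8 \sqrt{2} \left(1 + i\right) e^{\frac{13 \sqrt{2} \omega \left(-1 + i\right)}{4}}}{2197}
  Res_{z = \frac{13 \sqrt{2}}{4} - \frac{13 \sqrt{2} i}{4}} g(z) = \frac{8 \sqrt{2} \left(-1 + i\right) e^{- \frac{13 \sqrt{2} \omega \left(1 + i\right)}{4}}}{2197}
  F(ω) = -2πi·ΣRes = \frac{16 \sqrt{2} \pi \left(\left(1 - i\right) e^{\frac{13 \sqrt{2} i \omega}{2}} + 1 + i\right) e^{- \frac{13 \sqrt{2} \omega \left(1 + i\right)}{4}}}{2197} = \frac{64 \pi e^{- \frac{13 \sqrt{2} \omega}{4}} \sin{\left(\frac{13 \sqrt{2} \omega}{4} + \frac{\pi}{4} \right)}}{2197}

Case ω < 0 (upper half-plane, counterclockwise contour ⇒ F(ω) = +2πi·ΣRes):
  Res_{z = \frac{13 \sqrt{2}}{4} + \frac{13 \sqrt{2} i}{4}} g(z) = - \frac{8 \sqrt{2} \left(1 + i\right) e^{\frac{13 \sqrt{2} \omega \left(1 - i\right)}{4}}}{2197}
  Res_{z = - \frac{13 \sqrt{2}}{4} + \frac{13 \sqrt{2} i}{4}} g(z) = \frac{8 \sqrt{2} \left(1 - i\right) e^{\frac{13 \sqrt{2} \omega \left(1 + i\right)}{4}}}{2197}
  F(ω) = 2πi·ΣRes = - \frac{16 \sqrt{2} i \pi \left(\left(1 + i\right) e^{\frac{13 \sqrt{2} \omega \left(1 - i\right)}{4}} - \left(1 - i\right) e^{\frac{13 \sqrt{2} \omega \left(1 + i\right)}{4}}\right)}{2197} = \frac{64 \pi e^{\frac{13 \sqrt{2} \omega}{4}} \cos{\left(\frac{13 \sqrt{2} \omega}{4} + \frac{\pi}{4} \right)}}{2197}

Both cases combine into a single formula in |ω|:

F(ω) = \frac{64 \pi e^{- \frac{13 \sqrt{2} \left|{\omega}\right|}{4}} \sin{\left(\frac{13 \sqrt{2} \left|{\omega}\right|}{4} + \frac{\pi}{4} \right)}}{2197}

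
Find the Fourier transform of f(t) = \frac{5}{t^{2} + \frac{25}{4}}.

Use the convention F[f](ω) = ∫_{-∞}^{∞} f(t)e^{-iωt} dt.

F(ω) = 2 \pi e^{- \frac{5 \left|{\omega}\right|}{2}}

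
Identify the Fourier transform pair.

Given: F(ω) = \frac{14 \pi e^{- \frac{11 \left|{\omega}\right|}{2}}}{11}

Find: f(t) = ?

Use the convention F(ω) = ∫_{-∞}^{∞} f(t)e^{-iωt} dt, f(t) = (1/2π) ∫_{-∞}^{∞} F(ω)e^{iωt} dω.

f(t) = \frac{7}{t^{2} + \frac{121}{4}}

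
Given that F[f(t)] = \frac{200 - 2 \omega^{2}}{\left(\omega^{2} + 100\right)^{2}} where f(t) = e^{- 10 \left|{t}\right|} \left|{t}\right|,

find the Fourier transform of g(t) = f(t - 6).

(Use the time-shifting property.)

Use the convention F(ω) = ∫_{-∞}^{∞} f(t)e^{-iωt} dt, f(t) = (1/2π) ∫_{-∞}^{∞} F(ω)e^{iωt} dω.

F[g](ω) = \frac{2 \left(100 - \omega^{2}\right) e^{- 6 i \omega}}{\left(\omega^{2} + 100\right)^{2}}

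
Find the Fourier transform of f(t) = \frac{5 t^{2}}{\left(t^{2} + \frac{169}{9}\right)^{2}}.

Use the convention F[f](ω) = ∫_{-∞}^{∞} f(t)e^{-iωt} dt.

F(ω) = \frac{5 \pi \left(3 - 13 \left|{\omega}\right|\right) e^{- \frac{13 \left|{\omega}\right|}{3}}}{26}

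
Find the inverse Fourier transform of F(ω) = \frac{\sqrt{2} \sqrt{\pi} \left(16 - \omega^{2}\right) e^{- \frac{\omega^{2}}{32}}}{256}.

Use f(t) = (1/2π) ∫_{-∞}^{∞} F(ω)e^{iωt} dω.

f(t) = 4 t^{2} e^{- 8 t^{2}}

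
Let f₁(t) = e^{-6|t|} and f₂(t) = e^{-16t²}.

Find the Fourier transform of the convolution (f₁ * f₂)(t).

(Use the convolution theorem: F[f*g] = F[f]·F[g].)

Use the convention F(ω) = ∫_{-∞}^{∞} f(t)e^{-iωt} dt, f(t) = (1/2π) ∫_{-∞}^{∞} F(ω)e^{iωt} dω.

F[f₁*f₂](ω) = \frac{3 \sqrt{\pi} e^{- \frac{\omega^{2}}{64}}}{\omega^{2} + 36}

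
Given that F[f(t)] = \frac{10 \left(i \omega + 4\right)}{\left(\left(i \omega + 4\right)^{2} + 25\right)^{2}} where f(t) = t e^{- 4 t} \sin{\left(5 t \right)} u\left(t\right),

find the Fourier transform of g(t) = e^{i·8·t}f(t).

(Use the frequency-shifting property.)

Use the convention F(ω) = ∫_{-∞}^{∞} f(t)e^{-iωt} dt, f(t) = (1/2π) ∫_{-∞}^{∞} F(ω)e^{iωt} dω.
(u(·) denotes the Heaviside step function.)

F[g](ω) = \frac{10 \left(i \left(\omega - 8\right) + 4\right)}{\left(\left(i \left(\omega - 8\right) + 4\right)^{2} + 25\right)^{2}}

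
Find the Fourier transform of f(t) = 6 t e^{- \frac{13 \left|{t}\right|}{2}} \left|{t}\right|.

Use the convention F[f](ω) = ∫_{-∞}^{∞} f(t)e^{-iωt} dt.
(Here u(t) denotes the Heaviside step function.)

F(ω) = \frac{384 i \omega \left(4 \omega^{2} - 507\right)}{\left(4 \omega^{2} + 169\right)^{3}}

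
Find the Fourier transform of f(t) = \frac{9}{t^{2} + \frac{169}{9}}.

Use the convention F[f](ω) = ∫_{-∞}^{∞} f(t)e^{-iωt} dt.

F(ω) = \frac{27 \pi e^{- \frac{13 \left|{\omega}\right|}{3}}}{13}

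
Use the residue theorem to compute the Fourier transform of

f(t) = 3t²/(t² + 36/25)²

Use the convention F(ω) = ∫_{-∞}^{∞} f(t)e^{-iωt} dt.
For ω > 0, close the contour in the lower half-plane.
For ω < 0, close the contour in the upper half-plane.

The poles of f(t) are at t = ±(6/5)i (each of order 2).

Let g(z) = f(z)e^{-iωz}; for large |z| the factor e^{-iωz} decays in the lower half-plane when ω > 0 and in the upper half-plane when ω < 0.

Case ω > 0 (lower half-plane, clockwise contour ⇒ F(ω) = -2πi·ΣRes):
  Res_{z = - \frac{6 i}{5}} g(z) = \frac{i \left(5 - 6 \omega\right) e^{- \frac{6 \omega}{5}}}{8} (pole of order 2)
  F(ω) = -2πi·ΣRes = \frac{\pi \left(5 - 6 \omega\right) e^{- \frac{6 \omega}{5}}}{4}

Case ω < 0 (upper half-plane, counterclockwise contour ⇒ F(ω) = +2πi·ΣRes):
  Res_{z = \frac{6 i}{5}} g(z) = \frac{i \left(- 6 \omega - 5\right) e^{\frac{6 \omega}{5}}}{8} (pole of order 2)
  F(ω) = 2πi·ΣRes = \frac{\pi \left(6 \omega + 5\right) e^{\frac{6 \omega}{5}}}{4}

Both cases combine into a single formula in |ω|:

F(ω) = \frac{\pi \left(5 - 6 \left|{\omega}\right|\right) e^{- \frac{6 \left|{\omega}\right|}{5}}}{4}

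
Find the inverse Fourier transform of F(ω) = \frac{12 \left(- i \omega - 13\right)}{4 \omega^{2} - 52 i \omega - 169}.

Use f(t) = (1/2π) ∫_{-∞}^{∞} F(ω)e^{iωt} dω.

f(t) = 3 \left(\frac{13 t}{2} + 1\right) e^{- \frac{13 t}{2}} u\left(t\right)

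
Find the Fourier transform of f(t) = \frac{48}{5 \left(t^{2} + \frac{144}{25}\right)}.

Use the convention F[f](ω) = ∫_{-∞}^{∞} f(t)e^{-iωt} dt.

F(ω) = 4 \pi e^{- \frac{12 \left|{\omega}\right|}{5}}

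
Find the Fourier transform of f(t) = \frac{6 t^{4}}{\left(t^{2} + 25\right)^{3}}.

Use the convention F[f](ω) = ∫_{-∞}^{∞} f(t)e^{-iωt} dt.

F(ω) = \frac{3 \pi \left(25 \omega^{2} - 25 \left|{\omega}\right| + 3\right) e^{- 5 \left|{\omega}\right|}}{20}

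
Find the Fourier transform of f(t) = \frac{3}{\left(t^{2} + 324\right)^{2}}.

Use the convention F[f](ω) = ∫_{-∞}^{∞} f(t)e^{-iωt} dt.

F(ω) = \frac{\pi \left(18 \left|{\omega}\right| + 1\right) e^{- 18 \left|{\omega}\right|}}{3888}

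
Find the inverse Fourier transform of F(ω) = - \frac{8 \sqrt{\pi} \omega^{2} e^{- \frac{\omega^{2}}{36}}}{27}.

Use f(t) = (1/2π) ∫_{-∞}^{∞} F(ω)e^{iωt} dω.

f(t) = 8 \left(36 t^{2} - 2\right) e^{- 9 t^{2}}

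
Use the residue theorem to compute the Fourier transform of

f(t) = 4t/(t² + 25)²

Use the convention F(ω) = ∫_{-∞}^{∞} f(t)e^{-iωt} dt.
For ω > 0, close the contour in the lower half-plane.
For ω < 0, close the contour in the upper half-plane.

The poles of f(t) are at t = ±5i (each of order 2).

Let g(z) = f(z)e^{-iωz}; for large |z| the factor e^{-iωz} decays in the lower half-plane when ω > 0 and in the upper half-plane when ω < 0.

Case ω > 0 (lower half-plane, clockwise contour ⇒ F(ω) = -2πi·ΣRes):
  Res_{z = - 5 i} g(z) = \frac{\omega e^{- 5 \omega}}{5} (pole of order 2)
  F(ω) = -2πi·ΣRes = - \frac{2 i \pi \omega e^{- 5 \omega}}{5}

Case ω < 0 (upper half-plane, counterclockwise contour ⇒ F(ω) = +2πi·ΣRes):
  Res_{z = 5 i} g(z) = - \frac{\omega e^{5 \omega}}{5} (pole of order 2)
  F(ω) = 2πi·ΣRes = - \frac{2 i \pi \omega e^{5 \omega}}{5}

Both cases combine into a single formula in |ω|:

F(ω) = - \frac{2 i \pi \omega e^{- 5 \left|{\omega}\right|}}{5}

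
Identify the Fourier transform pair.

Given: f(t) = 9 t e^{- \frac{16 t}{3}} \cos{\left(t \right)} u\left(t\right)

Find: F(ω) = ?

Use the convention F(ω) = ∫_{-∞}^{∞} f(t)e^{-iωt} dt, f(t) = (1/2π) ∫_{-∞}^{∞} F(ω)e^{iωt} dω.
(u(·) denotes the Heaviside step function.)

F(ω) = \frac{81 \left(\left(3 i \omega + 16\right)^{2} - 9\right)}{\left(\left(3 i \omega + 16\right)^{2} + 9\right)^{2}}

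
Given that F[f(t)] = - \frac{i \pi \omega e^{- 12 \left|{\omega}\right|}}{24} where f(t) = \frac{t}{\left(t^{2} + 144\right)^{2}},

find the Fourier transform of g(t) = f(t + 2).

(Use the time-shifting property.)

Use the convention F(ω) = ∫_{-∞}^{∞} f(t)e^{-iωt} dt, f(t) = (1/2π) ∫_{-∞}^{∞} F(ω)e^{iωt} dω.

F[g](ω) = - \frac{i \pi \omega e^{2 i \omega - 12 \left|{\omega}\right|}}{24}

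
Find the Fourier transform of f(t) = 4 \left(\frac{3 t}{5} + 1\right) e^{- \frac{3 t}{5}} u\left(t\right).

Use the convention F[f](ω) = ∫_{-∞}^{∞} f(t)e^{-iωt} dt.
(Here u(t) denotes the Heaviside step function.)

F(ω) = \frac{20 \left(- 5 i \omega - 6\right)}{25 \omega^{2} - 30 i \omega - 9}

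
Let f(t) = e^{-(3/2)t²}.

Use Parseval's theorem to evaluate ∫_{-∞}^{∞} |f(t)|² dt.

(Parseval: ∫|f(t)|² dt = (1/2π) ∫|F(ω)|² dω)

∫|f(t)|² dt = \frac{\sqrt{3} \sqrt{\pi}}{3}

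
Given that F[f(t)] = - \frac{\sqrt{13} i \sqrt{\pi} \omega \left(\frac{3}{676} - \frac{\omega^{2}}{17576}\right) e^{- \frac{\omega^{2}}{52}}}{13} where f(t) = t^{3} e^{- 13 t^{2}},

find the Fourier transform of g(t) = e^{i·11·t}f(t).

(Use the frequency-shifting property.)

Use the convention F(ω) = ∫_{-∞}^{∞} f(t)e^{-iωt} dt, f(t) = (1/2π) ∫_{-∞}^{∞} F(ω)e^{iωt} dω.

F[g](ω) = \frac{\sqrt{13} i \sqrt{\pi} \left(\omega - 11\right) \left(\left(\omega - 11\right)^{2} - 78\right) e^{- \frac{\left(\omega - 11\right)^{2}}{52}}}{228488}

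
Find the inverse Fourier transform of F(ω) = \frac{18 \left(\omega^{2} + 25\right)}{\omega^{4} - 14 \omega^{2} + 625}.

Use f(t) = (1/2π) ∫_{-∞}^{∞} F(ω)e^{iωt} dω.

f(t) = 3 e^{- 3 \left|{t}\right|} \cos{\left(4 \left|{t}\right| \right)}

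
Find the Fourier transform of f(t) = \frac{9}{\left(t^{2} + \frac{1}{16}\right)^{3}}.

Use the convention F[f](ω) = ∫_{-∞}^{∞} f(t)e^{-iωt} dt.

F(ω) = 72 \pi \left(\omega^{2} + 12 \left|{\omega}\right| + 48\right) e^{- \frac{\left|{\omega}\right|}{4}}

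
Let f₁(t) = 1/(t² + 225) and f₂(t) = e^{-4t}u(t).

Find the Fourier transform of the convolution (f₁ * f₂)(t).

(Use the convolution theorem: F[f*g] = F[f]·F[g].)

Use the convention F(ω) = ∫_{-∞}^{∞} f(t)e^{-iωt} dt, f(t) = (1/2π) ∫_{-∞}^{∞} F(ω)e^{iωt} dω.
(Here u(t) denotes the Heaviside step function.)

F[f₁*f₂](ω) = \frac{\pi e^{- 15 \left|{\omega}\right|}}{15 \left(i \omega + 4\right)}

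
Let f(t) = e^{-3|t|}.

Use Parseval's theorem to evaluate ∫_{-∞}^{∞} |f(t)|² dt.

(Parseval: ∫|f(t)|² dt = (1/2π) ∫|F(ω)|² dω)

∫|f(t)|² dt = \frac{1}{3}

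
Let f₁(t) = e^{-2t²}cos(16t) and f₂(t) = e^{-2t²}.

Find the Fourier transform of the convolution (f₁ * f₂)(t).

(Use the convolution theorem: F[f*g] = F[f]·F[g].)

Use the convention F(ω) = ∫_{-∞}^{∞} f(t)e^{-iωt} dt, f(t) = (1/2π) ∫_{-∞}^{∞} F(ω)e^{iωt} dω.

F[f₁*f₂](ω) = \frac{\pi \left(e^{8 \omega} + 1\right) e^{- \frac{\omega^{2}}{4} - 4 \omega - 32}}{4}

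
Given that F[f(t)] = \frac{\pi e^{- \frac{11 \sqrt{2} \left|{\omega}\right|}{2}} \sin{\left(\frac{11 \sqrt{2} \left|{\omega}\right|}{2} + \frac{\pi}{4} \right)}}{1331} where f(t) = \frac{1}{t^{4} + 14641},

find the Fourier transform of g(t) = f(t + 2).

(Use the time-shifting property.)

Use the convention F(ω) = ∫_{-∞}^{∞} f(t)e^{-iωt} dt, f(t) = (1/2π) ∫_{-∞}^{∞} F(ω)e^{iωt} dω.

F[g](ω) = \frac{\pi e^{2 i \omega - \frac{11 \sqrt{2} \left|{\omega}\right|}{2}} \sin{\left(\frac{11 \sqrt{2} \left|{\omega}\right|}{2} + \frac{\pi}{4} \right)}}{1331}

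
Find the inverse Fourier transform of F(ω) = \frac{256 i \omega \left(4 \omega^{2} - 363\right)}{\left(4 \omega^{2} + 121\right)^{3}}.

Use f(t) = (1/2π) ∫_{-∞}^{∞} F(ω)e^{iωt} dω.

f(t) = 4 t e^{- \frac{11 \left|{t}\right|}{2}} \left|{t}\right|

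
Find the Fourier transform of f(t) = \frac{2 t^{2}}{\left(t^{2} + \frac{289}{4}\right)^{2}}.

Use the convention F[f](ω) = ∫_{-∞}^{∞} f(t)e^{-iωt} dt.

F(ω) = \frac{\pi \left(2 - 17 \left|{\omega}\right|\right) e^{- \frac{17 \left|{\omega}\right|}{2}}}{17}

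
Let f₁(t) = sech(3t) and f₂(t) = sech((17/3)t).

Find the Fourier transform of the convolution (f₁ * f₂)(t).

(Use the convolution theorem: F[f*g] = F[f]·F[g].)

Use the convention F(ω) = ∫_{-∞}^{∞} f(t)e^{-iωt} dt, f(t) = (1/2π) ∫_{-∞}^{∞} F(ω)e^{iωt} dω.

F[f₁*f₂](ω) = \frac{\pi^{2}}{17 \cosh{\left(\frac{3 \pi \omega}{34} \right)} \cosh{\left(\frac{\pi \omega}{6} \right)}}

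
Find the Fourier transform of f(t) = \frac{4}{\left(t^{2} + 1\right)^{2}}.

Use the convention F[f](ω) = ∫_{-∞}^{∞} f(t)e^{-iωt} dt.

F(ω) = 2 \pi \left(\left|{\omega}\right| + 1\right) e^{- \left|{\omega}\right|}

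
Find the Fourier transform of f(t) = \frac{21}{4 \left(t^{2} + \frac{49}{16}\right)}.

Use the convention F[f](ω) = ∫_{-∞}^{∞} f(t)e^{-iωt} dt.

F(ω) = 3 \pi e^{- \frac{7 \left|{\omega}\right|}{4}}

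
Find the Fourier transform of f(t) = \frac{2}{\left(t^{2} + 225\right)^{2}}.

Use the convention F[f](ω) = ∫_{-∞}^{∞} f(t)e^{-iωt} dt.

F(ω) = \frac{\pi \left(15 \left|{\omega}\right| + 1\right) e^{- 15 \left|{\omega}\right|}}{3375}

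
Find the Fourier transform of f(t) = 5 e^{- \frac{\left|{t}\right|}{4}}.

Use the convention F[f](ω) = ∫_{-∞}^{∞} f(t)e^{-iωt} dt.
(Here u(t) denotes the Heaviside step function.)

F(ω) = \frac{40}{16 \omega^{2} + 1}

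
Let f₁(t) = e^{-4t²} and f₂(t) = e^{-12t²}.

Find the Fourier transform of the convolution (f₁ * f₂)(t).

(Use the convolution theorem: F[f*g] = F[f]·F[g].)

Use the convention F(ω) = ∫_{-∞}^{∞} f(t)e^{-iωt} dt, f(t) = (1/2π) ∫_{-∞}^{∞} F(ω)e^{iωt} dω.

F[f₁*f₂](ω) = \frac{\sqrt{3} \pi e^{- \frac{\omega^{2}}{12}}}{12}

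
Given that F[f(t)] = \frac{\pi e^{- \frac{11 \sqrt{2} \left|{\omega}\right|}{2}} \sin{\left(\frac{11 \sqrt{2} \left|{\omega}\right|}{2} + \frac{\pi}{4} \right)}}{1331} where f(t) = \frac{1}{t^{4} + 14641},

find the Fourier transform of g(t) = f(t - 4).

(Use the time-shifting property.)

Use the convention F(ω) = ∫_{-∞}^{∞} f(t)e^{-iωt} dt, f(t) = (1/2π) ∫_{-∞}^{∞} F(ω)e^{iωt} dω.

F[g](ω) = \frac{\pi e^{- 4 i \omega - \frac{11 \sqrt{2} \left|{\omega}\right|}{2}} \sin{\left(\frac{11 \sqrt{2} \left|{\omega}\right|}{2} + \frac{\pi}{4} \right)}}{1331}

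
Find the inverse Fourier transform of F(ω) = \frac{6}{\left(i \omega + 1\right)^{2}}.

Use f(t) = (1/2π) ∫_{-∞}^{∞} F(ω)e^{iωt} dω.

f(t) = 6 t e^{- t} u\left(t\right)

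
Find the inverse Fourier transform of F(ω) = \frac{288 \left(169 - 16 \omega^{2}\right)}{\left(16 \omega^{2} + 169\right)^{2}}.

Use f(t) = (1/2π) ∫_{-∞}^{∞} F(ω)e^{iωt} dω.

f(t) = 9 e^{- \frac{13 \left|{t}\right|}{4}} \left|{t}\right|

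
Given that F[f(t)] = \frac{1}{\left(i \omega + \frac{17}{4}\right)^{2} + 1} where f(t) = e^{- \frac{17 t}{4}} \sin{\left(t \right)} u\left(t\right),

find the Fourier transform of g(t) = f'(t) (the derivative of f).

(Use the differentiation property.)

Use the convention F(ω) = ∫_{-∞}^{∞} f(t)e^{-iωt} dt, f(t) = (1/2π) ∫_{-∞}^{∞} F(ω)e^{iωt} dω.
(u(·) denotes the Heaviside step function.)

F[g](ω) = \frac{16 i \omega}{\left(4 i \omega + 17\right)^{2} + 16}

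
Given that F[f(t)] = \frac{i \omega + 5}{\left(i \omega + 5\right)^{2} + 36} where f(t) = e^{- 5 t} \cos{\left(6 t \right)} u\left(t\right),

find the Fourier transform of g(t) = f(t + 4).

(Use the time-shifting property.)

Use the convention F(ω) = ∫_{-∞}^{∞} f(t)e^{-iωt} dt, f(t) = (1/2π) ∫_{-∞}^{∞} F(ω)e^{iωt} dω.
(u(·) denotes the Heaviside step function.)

F[g](ω) = \frac{\left(i \omega + 5\right) e^{4 i \omega}}{\left(i \omega + 5\right)^{2} + 36}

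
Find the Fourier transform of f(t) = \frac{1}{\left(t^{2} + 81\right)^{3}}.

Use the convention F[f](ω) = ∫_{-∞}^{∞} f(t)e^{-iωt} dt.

F(ω) = \frac{\pi \left(27 \omega^{2} + 9 \left|{\omega}\right| + 1\right) e^{- 9 \left|{\omega}\right|}}{157464}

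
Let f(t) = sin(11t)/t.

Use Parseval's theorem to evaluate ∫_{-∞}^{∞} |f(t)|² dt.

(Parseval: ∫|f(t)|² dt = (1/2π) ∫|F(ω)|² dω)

∫|f(t)|² dt = 11 \pi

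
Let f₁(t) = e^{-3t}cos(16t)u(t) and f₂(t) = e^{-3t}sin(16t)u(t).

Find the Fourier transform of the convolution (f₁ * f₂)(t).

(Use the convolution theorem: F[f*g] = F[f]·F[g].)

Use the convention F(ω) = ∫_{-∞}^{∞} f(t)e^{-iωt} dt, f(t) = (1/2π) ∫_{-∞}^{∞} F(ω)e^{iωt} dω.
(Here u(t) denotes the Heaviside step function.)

F[f₁*f₂](ω) = \frac{16 \left(i \omega + 3\right)}{\left(\left(i \omega + 3\right)^{2} + 256\right)^{2}}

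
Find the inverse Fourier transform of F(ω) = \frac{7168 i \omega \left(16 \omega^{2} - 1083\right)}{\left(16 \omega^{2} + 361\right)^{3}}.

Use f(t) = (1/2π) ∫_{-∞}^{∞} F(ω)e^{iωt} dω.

f(t) = 7 t e^{- \frac{19 \left|{t}\right|}{4}} \left|{t}\right|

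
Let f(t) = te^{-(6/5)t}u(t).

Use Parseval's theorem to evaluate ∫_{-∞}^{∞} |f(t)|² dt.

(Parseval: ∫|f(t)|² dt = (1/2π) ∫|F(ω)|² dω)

∫|f(t)|² dt = \frac{125}{864}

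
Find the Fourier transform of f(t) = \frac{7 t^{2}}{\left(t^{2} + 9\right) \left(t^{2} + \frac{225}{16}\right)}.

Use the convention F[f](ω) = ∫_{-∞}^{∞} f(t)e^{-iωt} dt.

F(ω) = - \frac{112 \pi e^{- 3 \left|{\omega}\right|}}{27} + \frac{140 \pi e^{- \frac{15 \left|{\omega}\right|}{4}}}{27}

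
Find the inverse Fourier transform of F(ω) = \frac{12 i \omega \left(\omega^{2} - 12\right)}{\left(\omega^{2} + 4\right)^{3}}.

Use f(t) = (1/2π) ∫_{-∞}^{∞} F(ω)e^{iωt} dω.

f(t) = 3 t e^{- 2 \left|{t}\right|} \left|{t}\right|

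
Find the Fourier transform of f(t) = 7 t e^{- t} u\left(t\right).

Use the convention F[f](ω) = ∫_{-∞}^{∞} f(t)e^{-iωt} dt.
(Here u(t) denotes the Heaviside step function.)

F(ω) = \frac{7}{\left(i \omega + 1\right)^{2}}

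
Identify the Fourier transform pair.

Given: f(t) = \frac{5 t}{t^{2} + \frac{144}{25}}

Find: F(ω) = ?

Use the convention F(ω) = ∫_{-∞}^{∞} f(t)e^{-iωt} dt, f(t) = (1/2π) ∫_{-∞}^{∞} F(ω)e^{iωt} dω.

F(ω) = - 5 i \pi e^{- \frac{12 \left|{\omega}\right|}{5}} \operatorname{sign}{\left(\omega \right)}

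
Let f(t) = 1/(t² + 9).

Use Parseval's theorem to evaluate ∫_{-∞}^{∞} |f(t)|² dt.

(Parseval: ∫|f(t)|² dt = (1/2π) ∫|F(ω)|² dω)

∫|f(t)|² dt = \frac{\pi}{54}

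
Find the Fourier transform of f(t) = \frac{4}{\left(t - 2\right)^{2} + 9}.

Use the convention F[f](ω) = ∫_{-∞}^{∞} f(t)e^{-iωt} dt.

F(ω) = \frac{4 \pi e^{- 2 i \omega - 3 \left|{\omega}\right|}}{3}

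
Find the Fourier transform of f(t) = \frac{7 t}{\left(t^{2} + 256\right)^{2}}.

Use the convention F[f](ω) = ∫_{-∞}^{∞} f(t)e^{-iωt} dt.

F(ω) = - \frac{7 i \pi \omega e^{- 16 \left|{\omega}\right|}}{32}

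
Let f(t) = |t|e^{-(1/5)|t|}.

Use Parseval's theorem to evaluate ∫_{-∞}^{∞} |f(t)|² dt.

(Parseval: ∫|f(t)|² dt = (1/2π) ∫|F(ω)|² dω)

∫|f(t)|² dt = \frac{125}{2}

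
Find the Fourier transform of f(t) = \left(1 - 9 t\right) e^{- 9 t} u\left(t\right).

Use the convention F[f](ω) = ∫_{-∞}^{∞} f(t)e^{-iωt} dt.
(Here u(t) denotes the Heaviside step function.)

F(ω) = \frac{i \omega}{- \omega^{2} + 18 i \omega + 81}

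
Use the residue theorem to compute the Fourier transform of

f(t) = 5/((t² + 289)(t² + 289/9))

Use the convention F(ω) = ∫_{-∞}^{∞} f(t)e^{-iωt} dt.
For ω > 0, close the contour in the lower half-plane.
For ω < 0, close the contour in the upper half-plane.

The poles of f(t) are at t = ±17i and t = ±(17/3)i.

Let g(z) = f(z)e^{-iωz}; for large |z| the factor e^{-iωz} decays in the lower half-plane when ω > 0 and in the upper half-plane when ω < 0.

Case ω > 0 (lower half-plane, clockwise contour ⇒ F(ω) = -2πi·ΣRes):
  Res_{z = - 17 i} g(z) = - \frac{45 i e^{- 17 \omega}}{78608}
  Res_{z = - \frac{17 i}{3}} g(z) = \frac{135 i e^{- \frac{17 \omega}{3}}}{78608}
  F(ω) = -2πi·ΣRes = - \frac{45 \pi e^{- 17 \omega}}{39304} + \frac{135 \pi e^{- \frac{17 \omega}{3}}}{39304}

Case ω < 0 (upper half-plane, counterclockwise contour ⇒ F(ω) = +2πi·ΣRes):
  Res_{z = 17 i} g(z) = \frac{45 i e^{17 \omega}}{78608}
  Res_{z = \frac{17 i}{3}} g(z) = - \frac{135 i e^{\frac{17 \omega}{3}}}{78608}
  F(ω) = 2πi·ΣRes = \frac{45 \pi \left(3 e^{\frac{17 \omega}{3}} - e^{17 \omega}\right)}{39304}

Both cases combine into a single formula in |ω|:

F(ω) = - \frac{45 \pi e^{- 17 \left|{\omega}\right|}}{39304} + \frac{135 \pi e^{- \frac{17 \left|{\omega}\right|}{3}}}{39304}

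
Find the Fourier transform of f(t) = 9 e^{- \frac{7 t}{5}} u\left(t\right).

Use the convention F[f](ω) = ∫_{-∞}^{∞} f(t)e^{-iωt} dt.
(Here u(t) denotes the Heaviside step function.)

F(ω) = \frac{45}{5 i \omega + 7}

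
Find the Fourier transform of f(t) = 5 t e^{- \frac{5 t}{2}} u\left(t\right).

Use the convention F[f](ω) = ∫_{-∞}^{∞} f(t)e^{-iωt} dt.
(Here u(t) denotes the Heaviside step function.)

F(ω) = \frac{20}{\left(2 i \omega + 5\right)^{2}}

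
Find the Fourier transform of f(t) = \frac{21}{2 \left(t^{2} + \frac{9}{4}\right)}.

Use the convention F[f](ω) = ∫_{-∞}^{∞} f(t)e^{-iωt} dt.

F(ω) = 7 \pi e^{- \frac{3 \left|{\omega}\right|}{2}}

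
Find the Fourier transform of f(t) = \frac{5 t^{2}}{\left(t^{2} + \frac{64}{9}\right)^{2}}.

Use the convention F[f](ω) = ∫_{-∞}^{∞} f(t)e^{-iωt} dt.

F(ω) = \frac{5 \pi \left(3 - 8 \left|{\omega}\right|\right) e^{- \frac{8 \left|{\omega}\right|}{3}}}{16}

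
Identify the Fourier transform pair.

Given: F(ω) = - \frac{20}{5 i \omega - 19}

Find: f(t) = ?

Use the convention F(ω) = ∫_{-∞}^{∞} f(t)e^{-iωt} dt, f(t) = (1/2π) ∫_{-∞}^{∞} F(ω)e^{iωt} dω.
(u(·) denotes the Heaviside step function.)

f(t) = 4 e^{\frac{19 t}{5}} u\left(- t\right)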